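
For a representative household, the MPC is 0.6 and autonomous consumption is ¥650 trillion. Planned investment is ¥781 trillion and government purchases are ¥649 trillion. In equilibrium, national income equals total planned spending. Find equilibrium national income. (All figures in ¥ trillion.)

Y = 5200

Y = C + I + G = 650 + 0.6Y + 781 + 649
Y − 0.6Y = 2080
0.4Y = 2080, so Y = 2080/0.4 = 5200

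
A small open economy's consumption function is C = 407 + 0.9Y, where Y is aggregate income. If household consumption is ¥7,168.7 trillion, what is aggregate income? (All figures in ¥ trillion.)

Y = 7513

407 + 0.9Y = 7168.7
0.9Y = 6761.7, so Y = 6761.7/0.9 = 7513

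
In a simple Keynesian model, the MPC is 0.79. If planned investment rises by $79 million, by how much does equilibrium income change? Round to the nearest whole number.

ΔY ≈ 376

The multiplier is 1/(1 − MPC) = 1/0.21.
ΔY = 79/0.21 = 376.19 ≈ 376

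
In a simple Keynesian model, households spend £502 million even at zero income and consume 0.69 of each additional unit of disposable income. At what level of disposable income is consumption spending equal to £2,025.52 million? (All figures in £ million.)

Y = 2208

502 + 0.69Y = 2025.52
0.69Y = 1523.52, so Y = 1523.52/0.69 = 2208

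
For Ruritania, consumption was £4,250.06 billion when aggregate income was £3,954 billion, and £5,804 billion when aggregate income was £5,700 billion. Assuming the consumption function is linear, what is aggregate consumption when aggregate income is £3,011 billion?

C = 3410.79

MPC = (5804 − 4250.06)/(5700 − 3954) = 1553.94/1746 = 0.89
a = 4250.06 − 0.89(3954) = 4250.06 − 3519.06 = 731
C = 731 + 0.89(3011) = 731 + 2679.79 = 3410.79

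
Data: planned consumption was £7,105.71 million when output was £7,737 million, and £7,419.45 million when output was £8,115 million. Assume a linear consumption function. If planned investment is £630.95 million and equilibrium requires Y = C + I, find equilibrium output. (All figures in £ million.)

Y = 7735

MPC = (7419.45 − 7105.71)/(8115 − 7737) = 313.74/378 = 0.83
a = 7105.71 − 0.83(7737) = 684
Equilibrium: Y = 684 + 0.83Y + 630.95
0.17Y = 1314.95, so Y = 1314.95/0.17 = 7735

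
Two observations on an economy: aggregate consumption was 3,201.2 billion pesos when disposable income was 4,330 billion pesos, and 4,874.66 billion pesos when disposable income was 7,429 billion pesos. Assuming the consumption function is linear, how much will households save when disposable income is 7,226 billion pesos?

S = 2460.96

MPC = (4874.66 − 3201.2)/(7429 − 4330) = 1673.46/3099 = 0.54
a = 3201.2 − 0.54(4330) = 3201.2 − 2338.2 = 863
C = 863 + 0.54(7226) = 4765.04
S = 7226 − 4765.04 = 2460.96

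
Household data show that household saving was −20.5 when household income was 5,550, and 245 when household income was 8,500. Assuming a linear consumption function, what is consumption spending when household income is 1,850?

MPS = ΔS/ΔY = (245 − (-20.5))/(8500 − 5550) = 265.5/2950 = 0.09
MPC = 1 − MPS = 0.91
Autonomous saving = -20.5 − 0.09(5550) = -520, so a = 520
C = 520 + 0.91(1850) = 520 + 1683.5 = 2203.5

C = 2203.5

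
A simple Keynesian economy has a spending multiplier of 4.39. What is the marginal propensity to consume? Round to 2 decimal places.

MPC = 0.77

k = 1/(1 − MPC), so 1 − MPC = 1/k = 1/4.39 = 0.2278
MPC = 1 − 0.2278 = 0.77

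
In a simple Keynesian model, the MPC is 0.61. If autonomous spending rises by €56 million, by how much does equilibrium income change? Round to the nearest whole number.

The multiplier is 1/(1 − MPC) = 1/0.39.
ΔY = 56/0.39 = 143.59 ≈ 144

ΔY ≈ 144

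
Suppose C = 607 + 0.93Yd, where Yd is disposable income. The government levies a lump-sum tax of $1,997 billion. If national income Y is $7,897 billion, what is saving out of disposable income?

Yd = Y − T = 7897 − 1997 = 5900
C = 607 + 0.93(5900) = 607 + 5487 = 6094
S = Yd − C = 5900 − 6094 = -194

S = -194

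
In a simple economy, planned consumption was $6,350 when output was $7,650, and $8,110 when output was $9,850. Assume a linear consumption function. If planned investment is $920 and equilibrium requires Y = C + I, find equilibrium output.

Y = 5750

MPC = (8110 − 6350)/(9850 − 7650) = 1760/2200 = 0.8
a = 6350 − 0.8(7650) = 230
Equilibrium: Y = 230 + 0.8Y + 920
0.2Y = 1150, so Y = 1150/0.2 = 5750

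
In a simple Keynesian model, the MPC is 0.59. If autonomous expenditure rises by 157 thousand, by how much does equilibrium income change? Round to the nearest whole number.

ΔY ≈ 383

The multiplier is 1/(1 − MPC) = 1/0.41.
ΔY = 157/0.41 = 382.93 ≈ 383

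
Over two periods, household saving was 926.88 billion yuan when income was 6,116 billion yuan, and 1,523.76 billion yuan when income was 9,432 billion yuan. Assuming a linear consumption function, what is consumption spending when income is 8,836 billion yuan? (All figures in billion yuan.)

MPS = ΔS/ΔY = (1523.76 − 926.88)/(9432 − 6116) = 596.88/3316 = 0.18
MPC = 1 − MPS = 0.82
Autonomous saving = 926.88 − 0.18(6116) = -174, so a = 174
C = 174 + 0.82(8836) = 174 + 7245.52 = 7419.52

C = 7419.52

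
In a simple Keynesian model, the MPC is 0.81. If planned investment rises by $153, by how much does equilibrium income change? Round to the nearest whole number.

The multiplier is 1/(1 − MPC) = 1/0.19.
ΔY = 153/0.19 = 805.26 ≈ 805

ΔY ≈ 805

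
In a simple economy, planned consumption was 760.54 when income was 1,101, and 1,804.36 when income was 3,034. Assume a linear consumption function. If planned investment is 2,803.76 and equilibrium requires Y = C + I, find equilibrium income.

MPC = (1804.36 − 760.54)/(3034 − 1101) = 1043.82/1933 = 0.54
a = 760.54 − 0.54(1101) = 166
Equilibrium: Y = 166 + 0.54Y + 2803.76
0.46Y = 2969.76, so Y = 2969.76/0.46 = 6456

Y = 6456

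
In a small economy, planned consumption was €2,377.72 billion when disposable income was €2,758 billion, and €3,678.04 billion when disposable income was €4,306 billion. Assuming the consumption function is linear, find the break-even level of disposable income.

Y = 381.25

MPC = (3678.04 − 2377.72)/(4306 − 2758) = 1300.32/1548 = 0.84
a = 2377.72 − 0.84(2758) = 2377.72 − 2316.72 = 61
Break-even: Y = a/(1−MPC) = 61/0.16 = 381.25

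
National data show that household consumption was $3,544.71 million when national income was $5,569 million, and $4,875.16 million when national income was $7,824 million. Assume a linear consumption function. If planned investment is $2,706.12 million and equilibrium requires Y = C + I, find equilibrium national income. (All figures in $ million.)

MPC = (4875.16 − 3544.71)/(7824 − 5569) = 1330.45/2255 = 0.59
a = 3544.71 − 0.59(5569) = 259
Equilibrium: Y = 259 + 0.59Y + 2706.12
0.41Y = 2965.12, so Y = 2965.12/0.41 = 7232

Y = 7232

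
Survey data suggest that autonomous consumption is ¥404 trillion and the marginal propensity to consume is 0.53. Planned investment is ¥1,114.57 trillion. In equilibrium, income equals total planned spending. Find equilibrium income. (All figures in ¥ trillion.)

Y = C + I = 404 + 0.53Y + 1114.57
Y − 0.53Y = 1518.57
0.47Y = 1518.57, so Y = 1518.57/0.47 = 3231

Y = 3231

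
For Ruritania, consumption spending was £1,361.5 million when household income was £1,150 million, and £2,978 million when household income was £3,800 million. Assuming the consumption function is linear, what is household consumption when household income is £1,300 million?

C = 1453

MPC = (2978 − 1361.5)/(3800 − 1150) = 1616.5/2650 = 0.61
a = 1361.5 − 0.61(1150) = 1361.5 − 701.5 = 660
C = 660 + 0.61(1300) = 660 + 793 = 1453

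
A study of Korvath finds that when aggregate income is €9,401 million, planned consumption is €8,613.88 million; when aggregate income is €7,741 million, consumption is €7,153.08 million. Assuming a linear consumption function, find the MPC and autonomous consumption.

MPC = 0.88; a = 341

MPC = ΔC/ΔY = (8613.88 − 7153.08)/(9401 − 7741) = 1460.8/1660 = 0.88
a = C − MPC·Y = 7153.08 − 0.88(7741) = 7153.08 − 6812.08 = 341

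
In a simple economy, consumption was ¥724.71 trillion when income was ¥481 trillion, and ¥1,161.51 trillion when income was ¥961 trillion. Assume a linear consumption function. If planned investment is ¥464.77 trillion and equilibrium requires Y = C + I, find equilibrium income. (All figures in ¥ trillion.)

Y = 8353

MPC = (1161.51 − 724.71)/(961 − 481) = 436.8/480 = 0.91
a = 724.71 − 0.91(481) = 287
Equilibrium: Y = 287 + 0.91Y + 464.77
0.09Y = 751.77, so Y = 751.77/0.09 = 8353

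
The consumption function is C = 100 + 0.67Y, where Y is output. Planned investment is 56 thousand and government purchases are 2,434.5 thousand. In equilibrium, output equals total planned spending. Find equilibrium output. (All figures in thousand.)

Y = 7850

Y = C + I + G = 100 + 0.67Y + 56 + 2434.5
Y − 0.67Y = 2590.5
0.33Y = 2590.5, so Y = 2590.5/0.33 = 7850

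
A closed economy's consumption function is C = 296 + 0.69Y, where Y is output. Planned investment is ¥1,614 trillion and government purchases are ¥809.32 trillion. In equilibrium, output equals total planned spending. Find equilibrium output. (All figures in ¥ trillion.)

Y = C + I + G = 296 + 0.69Y + 1614 + 809.32
Y − 0.69Y = 2719.32
0.31Y = 2719.32, so Y = 2719.32/0.31 = 8772

Y = 8772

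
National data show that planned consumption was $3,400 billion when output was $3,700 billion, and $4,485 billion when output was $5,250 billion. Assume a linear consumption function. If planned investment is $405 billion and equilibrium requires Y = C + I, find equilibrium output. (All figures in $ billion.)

MPC = (4485 − 3400)/(5250 − 3700) = 1085/1550 = 0.7
a = 3400 − 0.7(3700) = 810
Equilibrium: Y = 810 + 0.7Y + 405
0.3Y = 1215, so Y = 1215/0.3 = 4050

Y = 4050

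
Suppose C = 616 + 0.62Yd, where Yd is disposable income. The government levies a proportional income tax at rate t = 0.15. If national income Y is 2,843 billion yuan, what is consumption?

C = 2114.261

Yd = (1 − 0.15)(2843) = 0.85(2843) = 2416.55
C = 616 + 0.62(2416.55) = 616 + 1498.261 = 2114.261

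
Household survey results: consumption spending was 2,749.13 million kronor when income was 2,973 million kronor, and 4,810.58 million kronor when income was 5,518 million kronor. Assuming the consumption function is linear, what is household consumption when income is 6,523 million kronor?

MPC = (4810.58 − 2749.13)/(5518 − 2973) = 2061.45/2545 = 0.81
a = 2749.13 − 0.81(2973) = 2749.13 − 2408.13 = 341
C = 341 + 0.81(6523) = 341 + 5283.63 = 5624.63

C = 5624.63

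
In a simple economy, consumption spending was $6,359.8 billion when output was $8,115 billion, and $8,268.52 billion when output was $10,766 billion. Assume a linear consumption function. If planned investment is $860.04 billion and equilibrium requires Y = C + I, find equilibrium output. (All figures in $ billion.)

Y = 4918

MPC = (8268.52 − 6359.8)/(10766 − 8115) = 1908.72/2651 = 0.72
a = 6359.8 − 0.72(8115) = 517
Equilibrium: Y = 517 + 0.72Y + 860.04
0.28Y = 1377.04, so Y = 1377.04/0.28 = 4918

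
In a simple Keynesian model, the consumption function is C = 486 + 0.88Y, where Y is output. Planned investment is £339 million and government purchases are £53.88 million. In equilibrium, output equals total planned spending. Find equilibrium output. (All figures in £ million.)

Y = 7324

Y = C + I + G = 486 + 0.88Y + 339 + 53.88
Y − 0.88Y = 878.88
0.12Y = 878.88, so Y = 878.88/0.12 = 7324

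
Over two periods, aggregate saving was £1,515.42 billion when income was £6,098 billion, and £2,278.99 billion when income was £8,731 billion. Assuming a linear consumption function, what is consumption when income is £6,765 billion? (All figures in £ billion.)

C = 5056.15

MPS = ΔS/ΔY = (2278.99 − 1515.42)/(8731 − 6098) = 763.57/2633 = 0.29
MPC = 1 − MPS = 0.71
Autonomous saving = 1515.42 − 0.29(6098) = -253, so a = 253
C = 253 + 0.71(6765) = 253 + 4803.15 = 5056.15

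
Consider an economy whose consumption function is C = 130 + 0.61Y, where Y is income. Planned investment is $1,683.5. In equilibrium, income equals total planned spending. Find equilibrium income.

Y = C + I = 130 + 0.61Y + 1683.5
Y − 0.61Y = 1813.5
0.39Y = 1813.5, so Y = 1813.5/0.39 = 4650

Y = 4650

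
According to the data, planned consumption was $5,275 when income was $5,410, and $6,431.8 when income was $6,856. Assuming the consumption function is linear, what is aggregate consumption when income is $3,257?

MPC = (6431.8 − 5275)/(6856 − 5410) = 1156.8/1446 = 0.8
a = 5275 − 0.8(5410) = 5275 − 4328 = 947
C = 947 + 0.8(3257) = 947 + 2605.6 = 3552.6

C = 3552.6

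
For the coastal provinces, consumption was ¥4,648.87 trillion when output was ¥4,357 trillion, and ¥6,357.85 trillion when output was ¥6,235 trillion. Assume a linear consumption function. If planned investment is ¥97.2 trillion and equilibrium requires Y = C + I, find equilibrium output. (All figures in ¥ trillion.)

MPC = (6357.85 − 4648.87)/(6235 − 4357) = 1708.98/1878 = 0.91
a = 4648.87 − 0.91(4357) = 684
Equilibrium: Y = 684 + 0.91Y + 97.2
0.09Y = 781.2, so Y = 781.2/0.09 = 8680

Y = 8680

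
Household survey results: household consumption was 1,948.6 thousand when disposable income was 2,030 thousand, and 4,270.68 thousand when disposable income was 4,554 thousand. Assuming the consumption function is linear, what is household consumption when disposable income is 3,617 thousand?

MPC = (4270.68 − 1948.6)/(4554 − 2030) = 2322.08/2524 = 0.92
a = 1948.6 − 0.92(2030) = 1948.6 − 1867.6 = 81
C = 81 + 0.92(3617) = 81 + 3327.64 = 3408.64

C = 3408.64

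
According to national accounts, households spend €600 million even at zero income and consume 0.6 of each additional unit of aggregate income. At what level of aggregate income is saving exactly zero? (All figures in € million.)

Y = 1500

At break-even, C = Y: 600 + 0.6Y = Y
0.4Y = 600, so Y = 600/0.4 = 1500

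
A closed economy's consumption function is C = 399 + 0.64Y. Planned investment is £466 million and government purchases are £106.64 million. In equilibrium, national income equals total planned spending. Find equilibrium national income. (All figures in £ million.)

Y = C + I + G = 399 + 0.64Y + 466 + 106.64
Y − 0.64Y = 971.64
0.36Y = 971.64, so Y = 971.64/0.36 = 2699

Y = 2699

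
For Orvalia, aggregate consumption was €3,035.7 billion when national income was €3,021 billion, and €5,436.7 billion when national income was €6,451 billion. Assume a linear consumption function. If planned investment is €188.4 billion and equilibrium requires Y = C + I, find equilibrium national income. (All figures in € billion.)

Y = 3698

MPC = (5436.7 − 3035.7)/(6451 − 3021) = 2401/3430 = 0.7
a = 3035.7 − 0.7(3021) = 921
Equilibrium: Y = 921 + 0.7Y + 188.4
0.3Y = 1109.4, so Y = 1109.4/0.3 = 3698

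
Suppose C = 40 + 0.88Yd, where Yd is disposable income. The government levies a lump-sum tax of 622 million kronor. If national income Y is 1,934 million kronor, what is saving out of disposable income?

Yd = Y − T = 1934 − 622 = 1312
C = 40 + 0.88(1312) = 40 + 1154.56 = 1194.56
S = Yd − C = 1312 − 1194.56 = 117.44

S = 117.44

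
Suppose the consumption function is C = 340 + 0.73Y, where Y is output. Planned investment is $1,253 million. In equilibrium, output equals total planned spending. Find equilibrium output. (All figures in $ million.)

Y = C + I = 340 + 0.73Y + 1253
Y − 0.73Y = 1593
0.27Y = 1593, so Y = 1593/0.27 = 5900

Y = 5900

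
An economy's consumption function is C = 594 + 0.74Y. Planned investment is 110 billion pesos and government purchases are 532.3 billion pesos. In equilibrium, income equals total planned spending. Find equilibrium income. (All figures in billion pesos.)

Y = 4755

Y = C + I + G = 594 + 0.74Y + 110 + 532.3
Y − 0.74Y = 1236.3
0.26Y = 1236.3, so Y = 1236.3/0.26 = 4755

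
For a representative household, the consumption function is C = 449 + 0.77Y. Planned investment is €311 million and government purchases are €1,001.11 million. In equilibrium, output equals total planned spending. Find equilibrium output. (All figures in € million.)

Y = 7657

Y = C + I + G = 449 + 0.77Y + 311 + 1001.11
Y − 0.77Y = 1761.11
0.23Y = 1761.11, so Y = 1761.11/0.23 = 7657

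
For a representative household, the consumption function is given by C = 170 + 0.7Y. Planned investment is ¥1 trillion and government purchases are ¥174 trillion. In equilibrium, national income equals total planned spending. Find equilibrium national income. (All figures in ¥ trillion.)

Y = C + I + G = 170 + 0.7Y + 1 + 174
Y − 0.7Y = 345
0.3Y = 345, so Y = 345/0.3 = 1150

Y = 1150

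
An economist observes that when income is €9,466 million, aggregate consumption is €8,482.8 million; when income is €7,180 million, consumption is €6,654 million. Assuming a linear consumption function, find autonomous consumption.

MPC = ΔC/ΔY = (8482.8 − 6654)/(9466 − 7180) = 1828.8/2286 = 0.8
a = C − MPC·Y = 6654 − 0.8(7180) = 6654 − 5744 = 910

a = 910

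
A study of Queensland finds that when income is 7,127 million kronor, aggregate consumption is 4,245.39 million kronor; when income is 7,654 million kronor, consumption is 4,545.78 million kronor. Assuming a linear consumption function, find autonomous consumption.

a = 183

MPC = ΔC/ΔY = (4545.78 − 4245.39)/(7654 − 7127) = 300.39/527 = 0.57
a = C − MPC·Y = 4245.39 − 0.57(7127) = 4245.39 − 4062.39 = 183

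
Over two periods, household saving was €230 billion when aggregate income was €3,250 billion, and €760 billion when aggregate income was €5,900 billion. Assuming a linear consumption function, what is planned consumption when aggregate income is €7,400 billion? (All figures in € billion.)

C = 6340

MPS = ΔS/ΔY = (760 − 230)/(5900 − 3250) = 530/2650 = 0.2
MPC = 1 − MPS = 0.8
Autonomous saving = 230 − 0.2(3250) = -420, so a = 420
C = 420 + 0.8(7400) = 420 + 5920 = 6340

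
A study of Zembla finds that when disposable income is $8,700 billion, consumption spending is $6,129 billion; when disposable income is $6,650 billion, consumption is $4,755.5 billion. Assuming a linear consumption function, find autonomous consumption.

MPC = ΔC/ΔY = (6129 − 4755.5)/(8700 − 6650) = 1373.5/2050 = 0.67
a = C − MPC·Y = 4755.5 − 0.67(6650) = 4755.5 − 4455.5 = 300

a = 300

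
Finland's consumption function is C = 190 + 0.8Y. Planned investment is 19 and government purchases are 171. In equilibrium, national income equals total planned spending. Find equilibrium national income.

Y = C + I + G = 190 + 0.8Y + 19 + 171
Y − 0.8Y = 380
0.2Y = 380, so Y = 380/0.2 = 1900

Y = 1900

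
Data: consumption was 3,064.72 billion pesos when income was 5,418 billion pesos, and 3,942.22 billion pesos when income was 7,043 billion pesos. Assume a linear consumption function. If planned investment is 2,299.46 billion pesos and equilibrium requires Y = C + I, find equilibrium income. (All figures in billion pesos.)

MPC = (3942.22 − 3064.72)/(7043 − 5418) = 877.5/1625 = 0.54
a = 3064.72 − 0.54(5418) = 139
Equilibrium: Y = 139 + 0.54Y + 2299.46
0.46Y = 2438.46, so Y = 2438.46/0.46 = 5301

Y = 5301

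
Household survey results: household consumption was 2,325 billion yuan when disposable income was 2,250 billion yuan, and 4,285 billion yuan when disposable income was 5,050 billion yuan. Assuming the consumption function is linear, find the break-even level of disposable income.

MPC = (4285 − 2325)/(5050 − 2250) = 1960/2800 = 0.7
a = 2325 − 0.7(2250) = 2325 − 1575 = 750
Break-even: Y = a/(1−MPC) = 750/0.3 = 2500

Y = 2500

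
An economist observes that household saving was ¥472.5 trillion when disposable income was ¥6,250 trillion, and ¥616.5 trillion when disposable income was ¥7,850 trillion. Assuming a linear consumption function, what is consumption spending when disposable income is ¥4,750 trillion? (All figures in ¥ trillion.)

MPS = ΔS/ΔY = (616.5 − 472.5)/(7850 − 6250) = 144/1600 = 0.09
MPC = 1 − MPS = 0.91
Autonomous saving = 472.5 − 0.09(6250) = -90, so a = 90
C = 90 + 0.91(4750) = 90 + 4322.5 = 4412.5

C = 4412.5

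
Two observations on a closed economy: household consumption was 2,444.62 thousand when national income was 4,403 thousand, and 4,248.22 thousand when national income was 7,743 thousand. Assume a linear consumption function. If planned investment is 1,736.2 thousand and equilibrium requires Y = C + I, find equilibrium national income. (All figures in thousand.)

Y = 3920

MPC = (4248.22 − 2444.62)/(7743 − 4403) = 1803.6/3340 = 0.54
a = 2444.62 − 0.54(4403) = 67
Equilibrium: Y = 67 + 0.54Y + 1736.2
0.46Y = 1803.2, so Y = 1803.2/0.46 = 3920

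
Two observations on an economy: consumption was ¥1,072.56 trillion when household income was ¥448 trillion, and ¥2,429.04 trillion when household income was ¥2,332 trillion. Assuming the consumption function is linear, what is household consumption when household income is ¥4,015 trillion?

C = 3640.8

MPC = (2429.04 − 1072.56)/(2332 − 448) = 1356.48/1884 = 0.72
a = 1072.56 − 0.72(448) = 1072.56 − 322.56 = 750
C = 750 + 0.72(4015) = 750 + 2890.8 = 3640.8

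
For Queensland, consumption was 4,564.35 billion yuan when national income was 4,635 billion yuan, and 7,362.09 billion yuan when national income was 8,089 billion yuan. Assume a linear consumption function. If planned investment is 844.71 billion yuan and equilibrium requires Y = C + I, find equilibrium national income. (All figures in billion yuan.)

MPC = (7362.09 − 4564.35)/(8089 − 4635) = 2797.74/3454 = 0.81
a = 4564.35 − 0.81(4635) = 810
Equilibrium: Y = 810 + 0.81Y + 844.71
0.19Y = 1654.71, so Y = 1654.71/0.19 = 8709

Y = 8709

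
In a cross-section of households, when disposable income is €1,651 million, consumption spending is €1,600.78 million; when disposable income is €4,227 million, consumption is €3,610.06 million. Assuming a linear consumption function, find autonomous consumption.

MPC = ΔC/ΔY = (3610.06 − 1600.78)/(4227 − 1651) = 2009.28/2576 = 0.78
a = C − MPC·Y = 1600.78 − 0.78(1651) = 1600.78 − 1287.78 = 313

a = 313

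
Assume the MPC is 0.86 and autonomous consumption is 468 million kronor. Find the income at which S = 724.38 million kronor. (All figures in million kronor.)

Y = 8517

S = Y − C = -468 + 0.14Y
-468 + 0.14Y = 724.38, so 0.14Y = 1192.38 and Y = 8517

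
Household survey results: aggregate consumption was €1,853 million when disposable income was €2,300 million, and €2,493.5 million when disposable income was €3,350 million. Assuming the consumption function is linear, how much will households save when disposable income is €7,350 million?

MPC = (2493.5 − 1853)/(3350 − 2300) = 640.5/1050 = 0.61
a = 1853 − 0.61(2300) = 1853 − 1403 = 450
C = 450 + 0.61(7350) = 4933.5
S = 7350 − 4933.5 = 2416.5

S = 2416.5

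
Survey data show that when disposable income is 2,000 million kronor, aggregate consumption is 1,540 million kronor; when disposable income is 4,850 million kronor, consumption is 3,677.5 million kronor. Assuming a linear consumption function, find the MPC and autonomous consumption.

MPC = ΔC/ΔY = (3677.5 − 1540)/(4850 − 2000) = 2137.5/2850 = 0.75
a = C − MPC·Y = 1540 − 0.75(2000) = 1540 − 1500 = 40

MPC = 0.75; a = 40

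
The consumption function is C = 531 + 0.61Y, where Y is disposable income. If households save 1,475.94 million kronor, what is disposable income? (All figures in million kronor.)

Y = 5146

S = Y − C = -531 + 0.39Y
-531 + 0.39Y = 1475.94, so 0.39Y = 2006.94 and Y = 5146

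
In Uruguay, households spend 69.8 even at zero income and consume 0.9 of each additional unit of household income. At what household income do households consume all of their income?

At break-even, C = Y: 69.8 + 0.9Y = Y
0.1Y = 69.8, so Y = 69.8/0.1 = 698

Y = 698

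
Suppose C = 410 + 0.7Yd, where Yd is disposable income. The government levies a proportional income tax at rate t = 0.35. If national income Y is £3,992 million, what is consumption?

C = 2226.36

Yd = (1 − 0.35)(3992) = 0.65(3992) = 2594.8
C = 410 + 0.7(2594.8) = 410 + 1816.36 = 2226.36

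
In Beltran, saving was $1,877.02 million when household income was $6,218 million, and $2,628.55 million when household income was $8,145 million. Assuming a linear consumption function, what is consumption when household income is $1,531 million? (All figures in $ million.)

MPS = ΔS/ΔY = (2628.55 − 1877.02)/(8145 − 6218) = 751.53/1927 = 0.39
MPC = 1 − MPS = 0.61
Autonomous saving = 1877.02 − 0.39(6218) = -548, so a = 548
C = 548 + 0.61(1531) = 548 + 933.91 = 1481.91

C = 1481.91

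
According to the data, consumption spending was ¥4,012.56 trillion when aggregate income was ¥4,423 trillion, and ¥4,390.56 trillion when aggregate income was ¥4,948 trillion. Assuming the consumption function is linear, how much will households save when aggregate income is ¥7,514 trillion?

S = 1275.92

MPC = (4390.56 − 4012.56)/(4948 − 4423) = 378/525 = 0.72
a = 4012.56 − 0.72(4423) = 4012.56 − 3184.56 = 828
C = 828 + 0.72(7514) = 6238.08
S = 7514 − 6238.08 = 1275.92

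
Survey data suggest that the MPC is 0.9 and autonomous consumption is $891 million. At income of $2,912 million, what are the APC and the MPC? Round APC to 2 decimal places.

APC = 1.21; MPC = 0.9

MPC = 0.9 (the slope of the consumption function)
C = 891 + 0.9(2912) = 3511.8, so APC = 3511.8/2912 = 1.21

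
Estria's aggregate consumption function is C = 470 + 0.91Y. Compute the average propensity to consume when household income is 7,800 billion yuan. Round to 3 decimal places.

APC = 0.970

C = 470 + 0.91(7800) = 7568
APC = C/Y = 7568/7800 = 0.970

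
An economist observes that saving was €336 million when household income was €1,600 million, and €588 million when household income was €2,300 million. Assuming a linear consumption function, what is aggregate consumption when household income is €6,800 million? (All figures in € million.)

C = 4592

MPS = ΔS/ΔY = (588 − 336)/(2300 − 1600) = 252/700 = 0.36
MPC = 1 − MPS = 0.64
Autonomous saving = 336 − 0.36(1600) = -240, so a = 240
C = 240 + 0.64(6800) = 240 + 4352 = 4592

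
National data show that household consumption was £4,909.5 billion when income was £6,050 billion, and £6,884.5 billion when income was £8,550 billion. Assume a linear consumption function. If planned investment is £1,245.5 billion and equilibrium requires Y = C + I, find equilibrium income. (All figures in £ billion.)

MPC = (6884.5 − 4909.5)/(8550 − 6050) = 1975/2500 = 0.79
a = 4909.5 − 0.79(6050) = 130
Equilibrium: Y = 130 + 0.79Y + 1245.5
0.21Y = 1375.5, so Y = 1375.5/0.21 = 6550

Y = 6550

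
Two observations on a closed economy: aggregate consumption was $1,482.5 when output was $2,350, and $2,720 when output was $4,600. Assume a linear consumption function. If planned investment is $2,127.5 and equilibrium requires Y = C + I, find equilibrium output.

MPC = (2720 − 1482.5)/(4600 − 2350) = 1237.5/2250 = 0.55
a = 1482.5 − 0.55(2350) = 190
Equilibrium: Y = 190 + 0.55Y + 2127.5
0.45Y = 2317.5, so Y = 2317.5/0.45 = 5150

Y = 5150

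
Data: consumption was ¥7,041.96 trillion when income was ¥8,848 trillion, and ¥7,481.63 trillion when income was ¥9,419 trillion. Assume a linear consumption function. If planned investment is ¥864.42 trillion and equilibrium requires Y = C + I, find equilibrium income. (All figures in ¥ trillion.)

MPC = (7481.63 − 7041.96)/(9419 − 8848) = 439.67/571 = 0.77
a = 7041.96 − 0.77(8848) = 229
Equilibrium: Y = 229 + 0.77Y + 864.42
0.23Y = 1093.42, so Y = 1093.42/0.23 = 4754

Y = 4754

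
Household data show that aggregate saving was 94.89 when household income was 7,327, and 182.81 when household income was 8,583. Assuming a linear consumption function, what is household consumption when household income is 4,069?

MPS = ΔS/ΔY = (182.81 − 94.89)/(8583 − 7327) = 87.92/1256 = 0.07
MPC = 1 − MPS = 0.93
Autonomous saving = 94.89 − 0.07(7327) = -418, so a = 418
C = 418 + 0.93(4069) = 418 + 3784.17 = 4202.17

C = 4202.17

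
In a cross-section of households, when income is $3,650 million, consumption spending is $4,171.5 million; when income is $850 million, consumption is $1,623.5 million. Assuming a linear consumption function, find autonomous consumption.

MPC = ΔC/ΔY = (4171.5 − 1623.5)/(3650 − 850) = 2548/2800 = 0.91
a = C − MPC·Y = 1623.5 − 0.91(850) = 1623.5 − 773.5 = 850

a = 850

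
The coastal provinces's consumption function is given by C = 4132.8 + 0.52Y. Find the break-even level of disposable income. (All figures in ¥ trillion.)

Y = 8610

At break-even, C = Y: 4132.8 + 0.52Y = Y
0.48Y = 4132.8, so Y = 4132.8/0.48 = 8610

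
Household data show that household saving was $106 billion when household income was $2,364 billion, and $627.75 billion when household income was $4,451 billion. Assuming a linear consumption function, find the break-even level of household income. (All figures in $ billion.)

Y = 1940

MPS = ΔS/ΔY = (627.75 − 106)/(4451 − 2364) = 521.75/2087 = 0.25
MPC = 1 − MPS = 0.75
From S(2364) = 106: −a + 0.25(2364) = 106, so a = 591 − 106 = 485
Break-even (S = 0): Y = a/MPS = 485/0.25 = 1940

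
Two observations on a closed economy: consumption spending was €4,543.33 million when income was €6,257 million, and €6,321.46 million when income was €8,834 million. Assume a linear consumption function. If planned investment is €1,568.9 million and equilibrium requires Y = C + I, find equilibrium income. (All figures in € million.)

MPC = (6321.46 − 4543.33)/(8834 − 6257) = 1778.13/2577 = 0.69
a = 4543.33 − 0.69(6257) = 226
Equilibrium: Y = 226 + 0.69Y + 1568.9
0.31Y = 1794.9, so Y = 1794.9/0.31 = 5790

Y = 5790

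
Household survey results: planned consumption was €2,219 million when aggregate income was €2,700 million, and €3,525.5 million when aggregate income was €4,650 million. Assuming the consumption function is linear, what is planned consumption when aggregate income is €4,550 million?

C = 3458.5

MPC = (3525.5 − 2219)/(4650 − 2700) = 1306.5/1950 = 0.67
a = 2219 − 0.67(2700) = 2219 − 1809 = 410
C = 410 + 0.67(4550) = 410 + 3048.5 = 3458.5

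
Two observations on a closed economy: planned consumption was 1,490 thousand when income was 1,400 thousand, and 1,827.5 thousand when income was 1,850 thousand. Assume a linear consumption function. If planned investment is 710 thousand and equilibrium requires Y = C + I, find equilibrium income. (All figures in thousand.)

Y = 4600

MPC = (1827.5 − 1490)/(1850 − 1400) = 337.5/450 = 0.75
a = 1490 − 0.75(1400) = 440
Equilibrium: Y = 440 + 0.75Y + 710
0.25Y = 1150, so Y = 1150/0.25 = 4600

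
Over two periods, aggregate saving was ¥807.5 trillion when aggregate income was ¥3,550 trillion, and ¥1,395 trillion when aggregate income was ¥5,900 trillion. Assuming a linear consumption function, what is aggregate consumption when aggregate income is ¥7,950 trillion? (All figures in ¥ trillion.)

C = 6042.5

MPS = ΔS/ΔY = (1395 − 807.5)/(5900 − 3550) = 587.5/2350 = 0.25
MPC = 1 − MPS = 0.75
Autonomous saving = 807.5 − 0.25(3550) = -80, so a = 80
C = 80 + 0.75(7950) = 80 + 5962.5 = 6042.5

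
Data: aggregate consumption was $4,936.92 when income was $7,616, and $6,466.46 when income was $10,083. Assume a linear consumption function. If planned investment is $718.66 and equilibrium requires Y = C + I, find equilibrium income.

MPC = (6466.46 − 4936.92)/(10083 − 7616) = 1529.54/2467 = 0.62
a = 4936.92 − 0.62(7616) = 215
Equilibrium: Y = 215 + 0.62Y + 718.66
0.38Y = 933.66, so Y = 933.66/0.38 = 2457

Y = 2457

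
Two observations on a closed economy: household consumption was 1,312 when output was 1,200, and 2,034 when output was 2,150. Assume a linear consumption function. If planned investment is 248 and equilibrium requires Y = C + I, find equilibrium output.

Y = 2700

MPC = (2034 − 1312)/(2150 − 1200) = 722/950 = 0.76
a = 1312 − 0.76(1200) = 400
Equilibrium: Y = 400 + 0.76Y + 248
0.24Y = 648, so Y = 648/0.24 = 2700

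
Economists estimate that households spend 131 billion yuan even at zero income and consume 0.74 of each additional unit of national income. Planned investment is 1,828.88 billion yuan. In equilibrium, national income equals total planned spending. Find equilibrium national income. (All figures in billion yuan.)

Y = C + I = 131 + 0.74Y + 1828.88
Y − 0.74Y = 1959.88
0.26Y = 1959.88, so Y = 1959.88/0.26 = 7538

Y = 7538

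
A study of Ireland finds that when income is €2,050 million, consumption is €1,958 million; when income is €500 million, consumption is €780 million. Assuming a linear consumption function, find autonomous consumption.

MPC = ΔC/ΔY = (1958 − 780)/(2050 − 500) = 1178/1550 = 0.76
a = C − MPC·Y = 780 − 0.76(500) = 780 − 380 = 400

a = 400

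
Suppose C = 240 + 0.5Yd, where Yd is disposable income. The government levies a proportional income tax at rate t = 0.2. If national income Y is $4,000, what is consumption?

Yd = (1 − 0.2)(4000) = 0.8(4000) = 3200
C = 240 + 0.5(3200) = 240 + 1600 = 1840

C = 1840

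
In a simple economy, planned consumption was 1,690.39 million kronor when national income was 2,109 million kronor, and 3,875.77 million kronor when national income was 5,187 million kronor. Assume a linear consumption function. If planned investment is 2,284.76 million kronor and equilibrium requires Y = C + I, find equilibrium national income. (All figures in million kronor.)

Y = 8544

MPC = (3875.77 − 1690.39)/(5187 − 2109) = 2185.38/3078 = 0.71
a = 1690.39 − 0.71(2109) = 193
Equilibrium: Y = 193 + 0.71Y + 2284.76
0.29Y = 2477.76, so Y = 2477.76/0.29 = 8544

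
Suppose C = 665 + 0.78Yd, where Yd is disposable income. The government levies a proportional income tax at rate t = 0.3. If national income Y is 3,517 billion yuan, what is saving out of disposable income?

S = -123.382

Yd = (1 − 0.3)(3517) = 0.7(3517) = 2461.9
C = 665 + 0.78(2461.9) = 665 + 1920.282 = 2585.282
S = Yd − C = 2461.9 − 2585.282 = -123.382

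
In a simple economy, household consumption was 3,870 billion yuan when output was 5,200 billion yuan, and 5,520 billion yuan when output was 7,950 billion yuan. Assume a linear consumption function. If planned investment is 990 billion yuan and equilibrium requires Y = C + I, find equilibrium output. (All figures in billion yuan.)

Y = 4350

MPC = (5520 − 3870)/(7950 − 5200) = 1650/2750 = 0.6
a = 3870 − 0.6(5200) = 750
Equilibrium: Y = 750 + 0.6Y + 990
0.4Y = 1740, so Y = 1740/0.4 = 4350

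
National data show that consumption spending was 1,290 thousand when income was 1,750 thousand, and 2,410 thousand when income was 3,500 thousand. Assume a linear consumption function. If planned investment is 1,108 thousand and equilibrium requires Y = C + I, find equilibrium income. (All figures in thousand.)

Y = 3550

MPC = (2410 − 1290)/(3500 − 1750) = 1120/1750 = 0.64
a = 1290 − 0.64(1750) = 170
Equilibrium: Y = 170 + 0.64Y + 1108
0.36Y = 1278, so Y = 1278/0.36 = 3550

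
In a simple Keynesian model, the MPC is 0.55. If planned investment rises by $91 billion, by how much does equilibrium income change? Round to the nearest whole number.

ΔY ≈ 202

The multiplier is 1/(1 − MPC) = 1/0.45.
ΔY = 91/0.45 = 202.22 ≈ 202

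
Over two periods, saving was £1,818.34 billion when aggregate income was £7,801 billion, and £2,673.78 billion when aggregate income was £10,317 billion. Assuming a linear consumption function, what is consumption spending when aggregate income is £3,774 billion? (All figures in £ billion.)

MPS = ΔS/ΔY = (2673.78 − 1818.34)/(10317 − 7801) = 855.44/2516 = 0.34
MPC = 1 − MPS = 0.66
Autonomous saving = 1818.34 − 0.34(7801) = -834, so a = 834
C = 834 + 0.66(3774) = 834 + 2490.84 = 3324.84

C = 3324.84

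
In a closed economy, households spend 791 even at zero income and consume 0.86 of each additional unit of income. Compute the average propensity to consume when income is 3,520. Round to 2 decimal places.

C = 791 + 0.86(3520) = 3818.2
APC = C/Y = 3818.2/3520 = 1.08

APC = 1.08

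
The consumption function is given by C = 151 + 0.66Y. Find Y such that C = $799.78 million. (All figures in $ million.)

151 + 0.66Y = 799.78
0.66Y = 648.78, so Y = 648.78/0.66 = 983

Y = 983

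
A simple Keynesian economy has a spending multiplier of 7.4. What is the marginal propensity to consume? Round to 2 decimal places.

k = 1/(1 − MPC), so 1 − MPC = 1/k = 1/7.4 = 0.1351
MPC = 1 − 0.1351 = 0.86

MPC = 0.86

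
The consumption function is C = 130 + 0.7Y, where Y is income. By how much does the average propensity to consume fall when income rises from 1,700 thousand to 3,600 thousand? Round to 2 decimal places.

ΔAPC = 0.04

At Y = 1700: C = 130 + 0.7(1700) = 1320, APC = 1320/1700 = 0.776
At Y = 3600: C = 2650, APC = 2650/3600 = 0.736
Fall in APC = 0.776 − 0.736 = 0.04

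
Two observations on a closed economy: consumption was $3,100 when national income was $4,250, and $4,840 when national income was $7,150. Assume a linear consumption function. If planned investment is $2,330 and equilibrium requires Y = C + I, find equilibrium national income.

Y = 7200

MPC = (4840 − 3100)/(7150 − 4250) = 1740/2900 = 0.6
a = 3100 − 0.6(4250) = 550
Equilibrium: Y = 550 + 0.6Y + 2330
0.4Y = 2880, so Y = 2880/0.4 = 7200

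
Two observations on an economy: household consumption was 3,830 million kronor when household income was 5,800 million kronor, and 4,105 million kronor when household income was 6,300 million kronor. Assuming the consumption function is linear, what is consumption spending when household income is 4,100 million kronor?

C = 2895

MPC = (4105 − 3830)/(6300 − 5800) = 275/500 = 0.55
a = 3830 − 0.55(5800) = 3830 − 3190 = 640
C = 640 + 0.55(4100) = 640 + 2255 = 2895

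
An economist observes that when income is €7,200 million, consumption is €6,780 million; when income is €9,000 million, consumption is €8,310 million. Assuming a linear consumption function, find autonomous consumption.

a = 660

MPC = ΔC/ΔY = (8310 − 6780)/(9000 − 7200) = 1530/1800 = 0.85
a = C − MPC·Y = 6780 − 0.85(7200) = 6780 − 6120 = 660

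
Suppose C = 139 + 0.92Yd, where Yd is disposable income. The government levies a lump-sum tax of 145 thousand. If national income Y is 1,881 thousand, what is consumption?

Yd = Y − T = 1881 − 145 = 1736
C = 139 + 0.92(1736) = 139 + 1597.12 = 1736.12

C = 1736.12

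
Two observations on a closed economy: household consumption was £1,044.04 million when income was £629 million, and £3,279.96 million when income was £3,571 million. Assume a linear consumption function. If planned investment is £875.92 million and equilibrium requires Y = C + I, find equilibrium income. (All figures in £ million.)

MPC = (3279.96 − 1044.04)/(3571 − 629) = 2235.92/2942 = 0.76
a = 1044.04 − 0.76(629) = 566
Equilibrium: Y = 566 + 0.76Y + 875.92
0.24Y = 1441.92, so Y = 1441.92/0.24 = 6008

Y = 6008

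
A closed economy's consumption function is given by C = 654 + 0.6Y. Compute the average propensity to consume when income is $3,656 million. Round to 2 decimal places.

C = 654 + 0.6(3656) = 2847.6
APC = C/Y = 2847.6/3656 = 0.78

APC = 0.78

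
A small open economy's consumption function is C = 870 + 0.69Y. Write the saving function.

S = Y − C = Y − (870 + 0.69Y) = -870 + (1 − 0.69)Y

S = -870 + 0.31Y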